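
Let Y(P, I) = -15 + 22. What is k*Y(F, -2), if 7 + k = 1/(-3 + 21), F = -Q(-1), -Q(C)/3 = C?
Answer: -875/18 ≈ -48.611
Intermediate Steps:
Q(C) = -3*C
F = -3 (F = -(-3)*(-1) = -1*3 = -3)
Y(P, I) = 7
k = -125/18 (k = -7 + 1/(-3 + 21) = -7 + 1/18 = -125/18 ≈ -6.9444)
k*Y(F, -2) = -125/18*7 = -875/18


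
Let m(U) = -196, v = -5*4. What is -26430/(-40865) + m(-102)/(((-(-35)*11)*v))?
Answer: 137351/204325 ≈ 0.67222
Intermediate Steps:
v = -20
-26430/(-40865) + m(-102)/(((-(-35)*11)*v)) = -26430/(-40865) - 196/(-(-35)*11*(-20)) = -26430*(-1/40865) - 196/(-35*(-11)*(-20)) = 5286/8173 - 196/(385*(-20)) = 5286/8173 - 196/(-7700) = 5286/8173 - 196*(-1/7700) = 5286/8173 + 7/275 = 137351/204325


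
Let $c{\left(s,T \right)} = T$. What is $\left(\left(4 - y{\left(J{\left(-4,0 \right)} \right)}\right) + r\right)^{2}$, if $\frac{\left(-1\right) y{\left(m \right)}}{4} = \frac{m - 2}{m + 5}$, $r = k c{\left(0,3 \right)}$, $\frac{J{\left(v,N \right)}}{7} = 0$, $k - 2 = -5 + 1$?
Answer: $\frac{324}{25} \approx 12.96$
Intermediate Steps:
$k = -2$ ($k = 2 + \left(-5 + 1\right) = 2 - 4 = -2$)
$J{\left(v,N \right)} = 0$ ($J{\left(v,N \right)} = 7 \cdot 0 = 0$)
$r = -6$ ($r = \left(-2\right) 3 = -6$)
$y{\left(m \right)} = - \frac{4 \left(-2 + m\right)}{5 + m}$ ($y{\left(m \right)} = - 4 \frac{m - 2}{m + 5} = - 4 \frac{-2 + m}{5 + m} = - \frac{4 \left(-2 + m\right)}{5 + m}$)
$\left(\left(4 - y{\left(J{\left(-4,0 \right)} \right)}\right) + r\right)^{2} = \left(\left(4 - \frac{4 \left(2 - 0\right)}{5 + 0}\right) - 6\right)^{2} = \left(\left(4 - \frac{4 \left(2 + 0\right)}{5}\right) - 6\right)^{2} = \left(\left(4 - 4 \cdot \frac{1}{5} \cdot 2\right) - 6\right)^{2} = \left(\left(4 - \frac{8}{5}\right) - 6\right)^{2} = \left(\frac{12}{5} - 6\right)^{2} = \left(- \frac{18}{5}\right)^{2} = \frac{324}{25}$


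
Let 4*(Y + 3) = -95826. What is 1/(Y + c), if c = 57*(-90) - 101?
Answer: -2/58381 ≈ -3.4258e-5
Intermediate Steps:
Y = -47919/2 (Y = -3 + (1/4)*(-95826) = -3 - 47913/2 = -47919/2 ≈ -23960.)
c = -5231 (c = -5130 - 101 = -5231)
1/(Y + c) = 1/(-47919/2 - 5231) = 1/(-58381/2) = -2/58381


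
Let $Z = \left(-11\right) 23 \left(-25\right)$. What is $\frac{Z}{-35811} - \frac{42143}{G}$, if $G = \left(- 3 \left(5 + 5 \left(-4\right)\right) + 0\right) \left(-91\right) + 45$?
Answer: $\frac{7166989}{700650} \approx 10.229$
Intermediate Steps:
$Z = 6325$ ($Z = \left(-253\right) \left(-25\right) = 6325$)
$G = -4050$ ($G = \left(- 3 \left(5 - 20\right) + 0\right) \left(-91\right) + 45 = \left(- 3 \left(-15\right) + 0\right) \left(-91\right) + 45 = \left(\left(-1\right) \left(-45\right) + 0\right) \left(-91\right) + 45 = \left(45 + 0\right) \left(-91\right) + 45 = 45 \left(-91\right) + 45 = -4095 + 45 = -4050$)
$\frac{Z}{-35811} - \frac{42143}{G} = \frac{6325}{-35811} - \frac{42143}{-4050} = 6325 \left(- \frac{1}{35811}\right) - - \frac{42143}{4050} = - \frac{275}{1557} + \frac{42143}{4050} = \frac{7166989}{700650}$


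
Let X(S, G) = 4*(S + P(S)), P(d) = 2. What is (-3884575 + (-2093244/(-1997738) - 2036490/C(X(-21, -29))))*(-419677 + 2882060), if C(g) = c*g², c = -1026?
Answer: -555113600699425079351347/58034053872 ≈ -9.5653e+12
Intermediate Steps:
X(S, G) = 8 + 4*S (X(S, G) = 4*(S + 2) = 4*(2 + S) = 8 + 4*S)
C(g) = -1026*g²
(-3884575 + (-2093244/(-1997738) - 2036490/C(X(-21, -29))))*(-419677 + 2882060) = (-3884575 + (-2093244/(-1997738) - 2036490*(-1/(1026*(8 + 4*(-21))²))))*(-419677 + 2882060) = (-3884575 + (-2093244*(-1/1997738) - 2036490*(-1/(1026*(8 - 84)²))))*2462383 = (-3884575 + (61566/58757 - 2036490/((-1026*(-76)²))))*2462383 = (-3884575 + (61566/58757 - 2036490/((-1026*5776))))*2462383 = (-3884575 + (61566/58757 - 2036490/(-5926176)))*2462383 = (-3884575 + (61566/58757 - 2036490*(-1/5926176)))*2462383 = (-3884575 + (61566/58757 + 339415/987696))*2462383 = (-3884575 + 80751499091/58034053872)*2462383 = -225437554068325309/58034053872*2462383 = -555113600699425079351347/58034053872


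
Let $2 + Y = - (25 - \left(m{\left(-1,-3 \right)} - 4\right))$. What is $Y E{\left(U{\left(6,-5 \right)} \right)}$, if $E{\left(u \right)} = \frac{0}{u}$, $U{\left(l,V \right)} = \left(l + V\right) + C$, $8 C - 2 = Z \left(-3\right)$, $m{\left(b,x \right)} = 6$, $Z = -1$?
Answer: $0$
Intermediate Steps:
$C = \frac{5}{8}$ ($C = \frac{1}{4} + \frac{\left(-1\right) \left(-3\right)}{8} = \frac{1}{4} + \frac{1}{8} \cdot 3 = \frac{1}{4} + \frac{3}{8} = \frac{5}{8} \approx 0.625$)
$U{\left(l,V \right)} = \frac{5}{8} + V + l$ ($U{\left(l,V \right)} = \left(l + V\right) + \frac{5}{8} = \left(V + l\right) + \frac{5}{8} = \frac{5}{8} + V + l$)
$E{\left(u \right)} = 0$
$Y = -25$ ($Y = -2 - \left(25 - \left(6 - 4\right)\right) = -2 - \left(25 - 2\right) = -2 - 23 = -25$)
$Y E{\left(U{\left(6,-5 \right)} \right)} = \left(-25\right) 0 = 0$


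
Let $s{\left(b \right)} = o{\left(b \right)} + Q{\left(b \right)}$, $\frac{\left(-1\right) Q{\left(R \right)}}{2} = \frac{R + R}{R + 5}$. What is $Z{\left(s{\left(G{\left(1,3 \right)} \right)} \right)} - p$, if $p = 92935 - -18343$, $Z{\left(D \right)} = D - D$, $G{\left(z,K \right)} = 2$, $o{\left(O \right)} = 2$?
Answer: $-111278$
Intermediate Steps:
$Q{\left(R \right)} = - \frac{4 R}{5 + R}$ ($Q{\left(R \right)} = - 2 \frac{R + R}{R + 5} = - 2 \frac{2 R}{5 + R} = - \frac{4 R}{5 + R}$)
$s{\left(b \right)} = 2 - \frac{4 b}{5 + b}$
$Z{\left(D \right)} = 0$
$p = 111278$ ($p = 92935 + 18343 = 111278$)
$Z{\left(s{\left(G{\left(1,3 \right)} \right)} \right)} - p = 0 - 111278 = -111278$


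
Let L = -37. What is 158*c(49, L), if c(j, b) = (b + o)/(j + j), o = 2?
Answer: -395/7 ≈ -56.429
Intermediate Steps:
c(j, b) = (2 + b)/(2*j) (c(j, b) = (b + 2)/(j + j) = (2 + b)/((2*j)) = (2 + b)*(1/(2*j)) = (2 + b)/(2*j))
158*c(49, L) = 158*((1/2)*(2 - 37)/49) = 158*((1/2)*(1/49)*(-35)) = 158*(-5/14) = -395/7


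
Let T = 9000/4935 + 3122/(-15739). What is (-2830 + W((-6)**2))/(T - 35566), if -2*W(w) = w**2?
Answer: 9004769809/92078495442 ≈ 0.097795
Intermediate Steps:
T = 8416262/5178131 (T = 9000*(1/4935) + 3122*(-1/15739) = 600/329 - 3122/15739 = 8416262/5178131 ≈ 1.6253)
W(w) = -w**2/2
(-2830 + W((-6)**2))/(T - 35566) = (-2830 - ((-6)**2)**2/2)/(8416262/5178131 - 35566) = (-2830 - 1/2*36**2)/(-184156990884/5178131) = (-2830 - 1/2*1296)*(-5178131/184156990884) = (-2830 - 648)*(-5178131/184156990884) = -3478*(-5178131/184156990884) = 9004769809/92078495442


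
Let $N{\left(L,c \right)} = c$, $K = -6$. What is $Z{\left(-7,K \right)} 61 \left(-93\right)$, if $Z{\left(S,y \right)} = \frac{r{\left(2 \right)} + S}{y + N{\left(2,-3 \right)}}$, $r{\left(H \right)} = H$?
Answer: $- \frac{9455}{3} \approx -3151.7$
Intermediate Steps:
$Z{\left(S,y \right)} = \frac{2 + S}{-3 + y}$ ($Z{\left(S,y \right)} = \frac{2 + S}{y - 3} = \frac{2 + S}{-3 + y}$)
$Z{\left(-7,K \right)} 61 \left(-93\right) = \frac{2 - 7}{-3 - 6} \cdot 61 \left(-93\right) = \frac{1}{-9} \left(-5\right) 61 \left(-93\right) = \left(- \frac{1}{9}\right) \left(-5\right) 61 \left(-93\right) = \frac{5}{9} \cdot 61 \left(-93\right) = \frac{305}{9} \left(-93\right) = - \frac{9455}{3}$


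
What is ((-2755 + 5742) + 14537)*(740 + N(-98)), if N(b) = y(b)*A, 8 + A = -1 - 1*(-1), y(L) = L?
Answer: 26706576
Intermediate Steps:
A = -8 (A = -8 + (-1 - 1*(-1)) = -8 + (-1 + 1) = -8 + 0 = -8)
N(b) = -8*b (N(b) = b*(-8) = -8*b)
((-2755 + 5742) + 14537)*(740 + N(-98)) = ((-2755 + 5742) + 14537)*(740 - 8*(-98)) = (2987 + 14537)*(740 + 784) = 17524*1524 = 26706576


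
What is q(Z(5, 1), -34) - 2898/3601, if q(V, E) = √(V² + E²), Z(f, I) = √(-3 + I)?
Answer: -2898/3601 + √1154 ≈ 33.166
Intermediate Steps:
q(V, E) = √(E² + V²)
q(Z(5, 1), -34) - 2898/3601 = √((-34)² + (√(-3 + 1))²) - 2898/3601 = √(1156 + (√(-2))²) - 2898/3601 = √(1156 + (I*√2)²) - 1*2898/3601 = √(1156 - 2) - 2898/3601 = √1154 - 2898/3601 = -2898/3601 + √1154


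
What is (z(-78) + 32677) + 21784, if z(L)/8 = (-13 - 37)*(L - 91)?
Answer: 122061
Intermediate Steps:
z(L) = 36400 - 400*L (z(L) = 8*((-13 - 37)*(L - 91)) = 8*(-50*(-91 + L)) = 8*(4550 - 50*L) = 36400 - 400*L)
(z(-78) + 32677) + 21784 = ((36400 - 400*(-78)) + 32677) + 21784 = ((36400 + 31200) + 32677) + 21784 = (67600 + 32677) + 21784 = 100277 + 21784 = 122061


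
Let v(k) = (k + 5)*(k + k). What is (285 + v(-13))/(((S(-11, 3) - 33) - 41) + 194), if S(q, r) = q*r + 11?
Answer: 493/98 ≈ 5.0306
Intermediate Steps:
S(q, r) = 11 + q*r
v(k) = 2*k*(5 + k) (v(k) = (5 + k)*(2*k) = 2*k*(5 + k))
(285 + v(-13))/(((S(-11, 3) - 33) - 41) + 194) = (285 + 2*(-13)*(5 - 13))/((((11 - 11*3) - 33) - 41) + 194) = (285 + 2*(-13)*(-8))/((((11 - 33) - 33) - 41) + 194) = (285 + 208)/(((-22 - 33) - 41) + 194) = 493/((-55 - 41) + 194) = 493/(-96 + 194) = 493/98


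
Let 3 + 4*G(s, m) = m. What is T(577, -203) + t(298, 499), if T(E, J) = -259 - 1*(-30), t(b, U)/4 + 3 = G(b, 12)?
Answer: -232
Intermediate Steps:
G(s, m) = -¾ + m/4
t(b, U) = -3 (t(b, U) = -12 + 4*(-¾ + (¼)*12) = -12 + 4*(-¾ + 3) = -12 + 4*(9/4) = -12 + 9 = -3)
T(E, J) = -229 (T(E, J) = -259 + 30 = -229)
T(577, -203) + t(298, 499) = -229 - 3 = -232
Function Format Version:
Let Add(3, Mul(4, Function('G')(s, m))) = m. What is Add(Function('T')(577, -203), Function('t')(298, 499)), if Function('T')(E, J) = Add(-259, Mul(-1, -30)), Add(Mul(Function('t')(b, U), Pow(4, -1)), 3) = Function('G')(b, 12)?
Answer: -232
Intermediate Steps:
Function('G')(s, m) = Add(Rational(-3, 4), Mul(Rational(1, 4), m))
Function('t')(b, U) = -3 (Function('t')(b, U) = Add(-12, Mul(4, Add(Rational(-3, 4), Mul(Rational(1, 4), 12)))) = Add(-12, Mul(4, Add(Rational(-3, 4), 3))) = Add(-12, Mul(4, Rational(9, 4))) = Add(-12, 9) = -3)
Function('T')(E, J) = -229 (Function('T')(E, J) = Add(-259, 30) = -229)
Add(Function('T')(577, -203), Function('t')(298, 499)) = Add(-229, -3) = -232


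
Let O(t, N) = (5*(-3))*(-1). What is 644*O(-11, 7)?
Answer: 9660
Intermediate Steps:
O(t, N) = 15 (O(t, N) = -15*(-1) = 15)
644*O(-11, 7) = 644*15 = 9660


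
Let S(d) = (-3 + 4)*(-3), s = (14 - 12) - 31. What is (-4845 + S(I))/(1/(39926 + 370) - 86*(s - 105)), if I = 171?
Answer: -195355008/464371105 ≈ -0.42069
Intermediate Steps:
s = -29 (s = 2 - 31 = -29)
S(d) = -3 (S(d) = 1*(-3) = -3)
(-4845 + S(I))/(1/(39926 + 370) - 86*(s - 105)) = (-4845 - 3)/(1/(39926 + 370) - 86*(-29 - 105)) = -4848/(1/40296 - 86*(-134)) = -4848/(1/40296 + 11524) = -4848/464371105/40296 = -4848*40296/464371105 = -195355008/464371105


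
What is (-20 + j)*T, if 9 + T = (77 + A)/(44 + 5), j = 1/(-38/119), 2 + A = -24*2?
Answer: 181953/931 ≈ 195.44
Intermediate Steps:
A = -50 (A = -2 - 24*2 = -2 - 48 = -50)
j = -119/38 (j = 1/(-38*1/119) = 1/(-38/119) = -119/38 ≈ -3.1316)
T = -414/49 (T = -9 + (77 - 50)/(44 + 5) = -9 + 27/49 = -414/49 ≈ -8.4490)
(-20 + j)*T = (-20 - 119/38)*(-414/49) = -879/38*(-414/49) = 181953/931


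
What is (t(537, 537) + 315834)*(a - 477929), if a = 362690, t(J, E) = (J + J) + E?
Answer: -36582044355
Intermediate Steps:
t(J, E) = E + 2*J (t(J, E) = 2*J + E = E + 2*J)
(t(537, 537) + 315834)*(a - 477929) = ((537 + 2*537) + 315834)*(362690 - 477929) = ((537 + 1074) + 315834)*(-115239) = (1611 + 315834)*(-115239) = 317445*(-115239) = -36582044355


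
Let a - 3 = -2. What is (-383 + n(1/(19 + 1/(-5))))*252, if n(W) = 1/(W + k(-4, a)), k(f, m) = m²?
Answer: -1059044/11 ≈ -96277.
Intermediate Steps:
a = 1 (a = 3 - 2 = 1)
n(W) = 1/(1 + W) (n(W) = 1/(W + 1²) = 1/(W + 1) = 1/(1 + W))
(-383 + n(1/(19 + 1/(-5))))*252 = (-383 + 1/(1 + 1/(19 + 1/(-5))))*252 = (-383 + 1/(1 + 1/(19 - ⅕)))*252 = (-383 + 1/(1 + 1/(94/5)))*252 = (-383 + 1/(1 + 5/94))*252 = (-383 + 1/(99/94))*252 = (-383 + 94/99)*252 = -37823/99*252 = -1059044/11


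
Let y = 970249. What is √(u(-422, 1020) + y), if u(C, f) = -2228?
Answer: √968021 ≈ 983.88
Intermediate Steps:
√(u(-422, 1020) + y) = √(-2228 + 970249) = √968021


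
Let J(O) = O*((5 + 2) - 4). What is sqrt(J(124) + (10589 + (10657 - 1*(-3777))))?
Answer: sqrt(25395) ≈ 159.36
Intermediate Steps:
J(O) = 3*O (J(O) = O*(7 - 4) = O*3 = 3*O)
sqrt(J(124) + (10589 + (10657 - 1*(-3777)))) = sqrt(3*124 + (10589 + (10657 - 1*(-3777)))) = sqrt(372 + (10589 + (10657 + 3777))) = sqrt(372 + (10589 + 14434)) = sqrt(372 + 25023) = sqrt(25395)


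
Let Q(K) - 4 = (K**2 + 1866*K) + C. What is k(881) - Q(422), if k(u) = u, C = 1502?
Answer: -966161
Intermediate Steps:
Q(K) = 1506 + K**2 + 1866*K (Q(K) = 4 + ((K**2 + 1866*K) + 1502) = 4 + (1502 + K**2 + 1866*K) = 1506 + K**2 + 1866*K)
k(881) - Q(422) = 881 - (1506 + 422**2 + 1866*422) = 881 - (1506 + 178084 + 787452) = 881 - 1*967042 = 881 - 967042 = -966161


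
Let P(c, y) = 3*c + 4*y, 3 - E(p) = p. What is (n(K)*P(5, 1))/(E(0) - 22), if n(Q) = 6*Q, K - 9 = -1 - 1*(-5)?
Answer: -78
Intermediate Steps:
E(p) = 3 - p
K = 13 (K = 9 + (-1 - 1*(-5)) = 9 + (-1 + 5) = 9 + 4 = 13)
(n(K)*P(5, 1))/(E(0) - 22) = ((6*13)*(3*5 + 4*1))/((3 - 1*0) - 22) = (78*(15 + 4))/((3 + 0) - 22) = (78*19)/(3 - 22) = 1482/(-19) = 1482*(-1/19) = -78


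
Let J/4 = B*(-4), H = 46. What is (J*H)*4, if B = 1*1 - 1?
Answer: 0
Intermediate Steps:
B = 0 (B = 1 - 1 = 0)
J = 0 (J = 4*(0*(-4)) = 4*0 = 0)
(J*H)*4 = (0*46)*4 = 0*4 = 0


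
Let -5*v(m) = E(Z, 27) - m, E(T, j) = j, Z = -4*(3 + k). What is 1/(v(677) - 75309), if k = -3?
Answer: -1/75179 ≈ -1.3302e-5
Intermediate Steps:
Z = 0 (Z = -4*(3 - 3) = -4*0 = 0)
v(m) = -27/5 + m/5 (v(m) = -(27 - m)/5 = -27/5 + m/5)
1/(v(677) - 75309) = 1/((-27/5 + (⅕)*677) - 75309) = 1/((-27/5 + 677/5) - 75309) = 1/(130 - 75309) = 1/(-75179) = -1/75179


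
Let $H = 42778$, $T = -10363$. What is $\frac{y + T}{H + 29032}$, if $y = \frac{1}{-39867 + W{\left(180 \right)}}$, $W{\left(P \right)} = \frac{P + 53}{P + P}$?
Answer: $- \frac{148728605341}{1030609005470} \approx -0.14431$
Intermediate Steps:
$W{\left(P \right)} = \frac{53 + P}{2 P}$
$y = - \frac{360}{14351887}$ ($y = \frac{1}{-39867 + \frac{53 + 180}{2 \cdot 180}} = \frac{1}{-39867 + \frac{1}{2} \cdot \frac{1}{180} \cdot 233} = \frac{1}{-39867 + \frac{233}{360}} = \frac{1}{- \frac{14351887}{360}} = - \frac{360}{14351887} \approx -2.5084 \cdot 10^{-5}$)
$\frac{y + T}{H + 29032} = \frac{- \frac{360}{14351887} - 10363}{42778 + 29032} = - \frac{148728605341}{14351887 \cdot 71810} = \left(- \frac{148728605341}{14351887}\right) \frac{1}{71810} = - \frac{148728605341}{1030609005470}$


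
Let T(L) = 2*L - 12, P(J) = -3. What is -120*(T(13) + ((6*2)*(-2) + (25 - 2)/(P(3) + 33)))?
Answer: 1108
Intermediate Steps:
T(L) = -12 + 2*L
-120*(T(13) + ((6*2)*(-2) + (25 - 2)/(P(3) + 33))) = -120*((-12 + 2*13) + ((6*2)*(-2) + (25 - 2)/(-3 + 33))) = -120*((-12 + 26) + (12*(-2) + 23/30)) = -120*(14 + (-24 + 23*(1/30))) = -120*(14 + (-24 + 23/30)) = -120*(14 - 697/30) = -120*(-277/30) = 1108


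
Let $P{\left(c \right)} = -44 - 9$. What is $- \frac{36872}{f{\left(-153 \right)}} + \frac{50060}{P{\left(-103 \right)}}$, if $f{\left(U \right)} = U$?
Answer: $- \frac{5704964}{8109} \approx -703.54$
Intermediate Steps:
$P{\left(c \right)} = -53$
$- \frac{36872}{f{\left(-153 \right)}} + \frac{50060}{P{\left(-103 \right)}} = - \frac{36872}{-153} + \frac{50060}{-53} = \left(-36872\right) \left(- \frac{1}{153}\right) + 50060 \left(- \frac{1}{53}\right) = \frac{36872}{153} - \frac{50060}{53} = - \frac{5704964}{8109}$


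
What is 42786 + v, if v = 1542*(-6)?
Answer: 33534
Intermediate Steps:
v = -9252
42786 + v = 42786 - 9252 = 33534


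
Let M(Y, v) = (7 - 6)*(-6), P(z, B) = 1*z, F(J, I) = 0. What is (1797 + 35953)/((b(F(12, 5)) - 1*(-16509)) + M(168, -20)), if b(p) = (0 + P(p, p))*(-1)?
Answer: 37750/16503 ≈ 2.2875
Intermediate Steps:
P(z, B) = z
M(Y, v) = -6 (M(Y, v) = 1*(-6) = -6)
b(p) = -p (b(p) = (0 + p)*(-1) = p*(-1) = -p)
(1797 + 35953)/((b(F(12, 5)) - 1*(-16509)) + M(168, -20)) = (1797 + 35953)/((-1*0 - 1*(-16509)) - 6) = 37750/((0 + 16509) - 6) = 37750/(16509 - 6) = 37750/16503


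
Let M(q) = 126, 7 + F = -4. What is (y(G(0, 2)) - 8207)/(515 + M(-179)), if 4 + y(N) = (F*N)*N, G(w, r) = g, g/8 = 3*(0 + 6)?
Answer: -236307/641 ≈ -368.65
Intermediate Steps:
F = -11 (F = -7 - 4 = -11)
g = 144 (g = 8*(3*(0 + 6)) = 8*(3*6) = 8*18 = 144)
G(w, r) = 144
y(N) = -4 - 11*N² (y(N) = -4 + (-11*N)*N = -4 - 11*N²)
(y(G(0, 2)) - 8207)/(515 + M(-179)) = ((-4 - 11*144²) - 8207)/(515 + 126) = ((-4 - 11*20736) - 8207)/641 = ((-4 - 228096) - 8207)*(1/641) = (-228100 - 8207)*(1/641) = -236307*1/641 = -236307/641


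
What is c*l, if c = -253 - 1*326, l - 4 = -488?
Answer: 280236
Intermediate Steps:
l = -484 (l = 4 - 488 = -484)
c = -579 (c = -253 - 326 = -579)
c*l = -579*(-484) = 280236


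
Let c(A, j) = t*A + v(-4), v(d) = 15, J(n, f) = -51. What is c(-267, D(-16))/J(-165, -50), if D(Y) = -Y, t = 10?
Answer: 885/17 ≈ 52.059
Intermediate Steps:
c(A, j) = 15 + 10*A (c(A, j) = 10*A + 15 = 15 + 10*A)
c(-267, D(-16))/J(-165, -50) = (15 + 10*(-267))/(-51) = (15 - 2670)*(-1/51) = -2655*(-1/51) = 885/17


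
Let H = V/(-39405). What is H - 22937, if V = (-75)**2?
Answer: -60255874/2627 ≈ -22937.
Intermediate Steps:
V = 5625
H = -375/2627 (H = 5625/(-39405) = 5625*(-1/39405) = -375/2627 ≈ -0.14275)
H - 22937 = -375/2627 - 22937 = -60255874/2627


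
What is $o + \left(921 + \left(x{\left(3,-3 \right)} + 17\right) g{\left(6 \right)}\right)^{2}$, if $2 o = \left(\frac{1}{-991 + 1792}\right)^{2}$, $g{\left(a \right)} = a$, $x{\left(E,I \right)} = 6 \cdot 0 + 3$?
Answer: $\frac{1390581626563}{1283202} \approx 1.0837 \cdot 10^{6}$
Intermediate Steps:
$x{\left(E,I \right)} = 3$ ($x{\left(E,I \right)} = 0 + 3 = 3$)
$o = \frac{1}{1283202}$ ($o = \frac{\left(\frac{1}{-991 + 1792}\right)^{2}}{2} = \frac{\left(\frac{1}{801}\right)^{2}}{2} = \frac{1}{2 \cdot 641601} = \frac{1}{2} \cdot \frac{1}{641601} = \frac{1}{1283202} \approx 7.793 \cdot 10^{-7}$)
$o + \left(921 + \left(x{\left(3,-3 \right)} + 17\right) g{\left(6 \right)}\right)^{2} = \frac{1}{1283202} + \left(921 + \left(3 + 17\right) 6\right)^{2} = \frac{1}{1283202} + \left(921 + 20 \cdot 6\right)^{2} = \frac{1}{1283202} + \left(921 + 120\right)^{2} = \frac{1}{1283202} + 1041^{2} = \frac{1}{1283202} + 1083681 = \frac{1390581626563}{1283202}$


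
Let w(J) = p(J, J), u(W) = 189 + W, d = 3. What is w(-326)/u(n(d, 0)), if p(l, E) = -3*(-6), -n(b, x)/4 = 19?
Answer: 18/113 ≈ 0.15929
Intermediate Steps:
n(b, x) = -76 (n(b, x) = -4*19 = -76)
p(l, E) = 18
w(J) = 18
w(-326)/u(n(d, 0)) = 18/(189 - 76) = 18/113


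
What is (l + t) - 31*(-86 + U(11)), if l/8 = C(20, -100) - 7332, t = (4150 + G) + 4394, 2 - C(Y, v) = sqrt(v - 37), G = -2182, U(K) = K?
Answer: -49953 - 8*I*sqrt(137) ≈ -49953.0 - 93.638*I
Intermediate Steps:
C(Y, v) = 2 - sqrt(-37 + v) (C(Y, v) = 2 - sqrt(v - 37) = 2 - sqrt(-37 + v))
t = 6362 (t = (4150 - 2182) + 4394 = 1968 + 4394 = 6362)
l = -58640 - 8*I*sqrt(137) (l = 8*((2 - sqrt(-37 - 100)) - 7332) = 8*((2 - sqrt(-137)) - 7332) = 8*((2 - I*sqrt(137)) - 7332) = 8*(-7330 - I*sqrt(137)) = -58640 - 8*I*sqrt(137) ≈ -58640.0 - 93.638*I)
(l + t) - 31*(-86 + U(11)) = ((-58640 - 8*I*sqrt(137)) + 6362) - 31*(-86 + 11) = (-52278 - 8*I*sqrt(137)) - 31*(-75) = (-52278 - 8*I*sqrt(137)) + 2325 = -49953 - 8*I*sqrt(137)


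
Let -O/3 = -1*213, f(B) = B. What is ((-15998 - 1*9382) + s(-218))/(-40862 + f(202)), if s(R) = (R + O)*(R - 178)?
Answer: 48024/10165 ≈ 4.7244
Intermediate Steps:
O = 639 (O = -(-3)*213 = -3*(-213) = 639)
s(R) = (-178 + R)*(639 + R) (s(R) = (R + 639)*(R - 178) = (639 + R)*(-178 + R) = (-178 + R)*(639 + R))
((-15998 - 1*9382) + s(-218))/(-40862 + f(202)) = ((-15998 - 1*9382) + (-113742 + (-218)² + 461*(-218)))/(-40862 + 202) = ((-15998 - 9382) + (-113742 + 47524 - 100498))/(-40660) = (-25380 - 166716)*(-1/40660) = -192096*(-1/40660) = 48024/10165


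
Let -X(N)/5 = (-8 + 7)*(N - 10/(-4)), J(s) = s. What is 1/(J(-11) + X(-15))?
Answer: -2/147 ≈ -0.013605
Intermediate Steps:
X(N) = 25/2 + 5*N (X(N) = -5*(-8 + 7)*(N - 10/(-4)) = -(-5)*(N - 10*(-1/4)) = -(-5)*(N + 5/2) = -(-5)*(5/2 + N) = -5*(-5/2 - N) = 25/2 + 5*N)
1/(J(-11) + X(-15)) = 1/(-11 + (25/2 + 5*(-15))) = 1/(-11 + (25/2 - 75)) = 1/(-11 - 125/2) = 1/(-147/2) = -2/147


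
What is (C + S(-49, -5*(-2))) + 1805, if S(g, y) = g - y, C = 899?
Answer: 2645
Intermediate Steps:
(C + S(-49, -5*(-2))) + 1805 = (899 + (-49 - (-5)*(-2))) + 1805 = (899 + (-49 - 1*10)) + 1805 = (899 + (-49 - 10)) + 1805 = (899 - 59) + 1805 = 840 + 1805 = 2645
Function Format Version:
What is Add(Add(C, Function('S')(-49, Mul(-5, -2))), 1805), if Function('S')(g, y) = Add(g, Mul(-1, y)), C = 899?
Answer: 2645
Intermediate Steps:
Add(Add(C, Function('S')(-49, Mul(-5, -2))), 1805) = Add(Add(899, Add(-49, Mul(-1, Mul(-5, -2)))), 1805) = Add(Add(899, Add(-49, Mul(-1, 10))), 1805) = Add(Add(899, Add(-49, -10)), 1805) = Add(Add(899, -59), 1805) = Add(840, 1805) = 2645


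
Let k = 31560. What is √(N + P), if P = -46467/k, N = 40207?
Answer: √1112390457130/5260 ≈ 200.51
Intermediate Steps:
P = -15489/10520 (P = -46467/31560 = -46467*1/31560 = -15489/10520 ≈ -1.4723)
√(N + P) = √(40207 - 15489/10520) = √(422962151/10520) = √1112390457130/5260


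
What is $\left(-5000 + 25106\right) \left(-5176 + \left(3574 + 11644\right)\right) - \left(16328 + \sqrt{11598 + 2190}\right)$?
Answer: $201888124 - 6 \sqrt{383} \approx 2.0189 \cdot 10^{8}$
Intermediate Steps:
$\left(-5000 + 25106\right) \left(-5176 + \left(3574 + 11644\right)\right) - \left(16328 + \sqrt{11598 + 2190}\right) = 20106 \left(-5176 + 15218\right) - \left(16328 + \sqrt{13788}\right) = 20106 \cdot 10042 - \left(16328 + 6 \sqrt{383}\right) = 201904452 - \left(16328 + 6 \sqrt{383}\right) = 201888124 - 6 \sqrt{383}$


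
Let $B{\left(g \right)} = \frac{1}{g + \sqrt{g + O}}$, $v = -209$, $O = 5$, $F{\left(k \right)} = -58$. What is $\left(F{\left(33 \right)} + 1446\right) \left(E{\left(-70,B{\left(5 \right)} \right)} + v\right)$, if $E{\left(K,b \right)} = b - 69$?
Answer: $- \frac{1156204}{3} - \frac{1388 \sqrt{10}}{15} \approx -3.8569 \cdot 10^{5}$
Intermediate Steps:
$B{\left(g \right)} = \frac{1}{g + \sqrt{5 + g}}$ ($B{\left(g \right)} = \frac{1}{g + \sqrt{g + 5}} = \frac{1}{g + \sqrt{5 + g}}$)
$E{\left(K,b \right)} = -69 + b$
$\left(F{\left(33 \right)} + 1446\right) \left(E{\left(-70,B{\left(5 \right)} \right)} + v\right) = \left(-58 + 1446\right) \left(\left(-69 + \frac{1}{5 + \sqrt{5 + 5}}\right) - 209\right) = 1388 \left(\left(-69 + \frac{1}{5 + \sqrt{10}}\right) - 209\right) = 1388 \left(-278 + \frac{1}{5 + \sqrt{10}}\right) = -385864 + \frac{1388}{5 + \sqrt{10}}$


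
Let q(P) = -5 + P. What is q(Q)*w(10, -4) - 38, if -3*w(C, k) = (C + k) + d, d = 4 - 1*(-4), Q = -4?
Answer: 4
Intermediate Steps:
d = 8 (d = 4 + 4 = 8)
w(C, k) = -8/3 - C/3 - k/3 (w(C, k) = -((C + k) + 8)/3 = -(8 + C + k)/3 = -8/3 - C/3 - k/3)
q(Q)*w(10, -4) - 38 = (-5 - 4)*(-8/3 - 1/3*10 - 1/3*(-4)) - 38 = -9*(-8/3 - 10/3 + 4/3) - 38 = -9*(-14/3) - 38 = 42 - 38 = 4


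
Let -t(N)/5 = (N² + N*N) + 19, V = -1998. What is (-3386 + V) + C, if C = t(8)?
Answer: -6119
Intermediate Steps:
t(N) = -95 - 10*N² (t(N) = -5*((N² + N*N) + 19) = -5*((N² + N²) + 19) = -5*(2*N² + 19) = -5*(19 + 2*N²) = -95 - 10*N²)
C = -735 (C = -95 - 10*8² = -95 - 10*64 = -95 - 640 = -735)
(-3386 + V) + C = (-3386 - 1998) - 735 = -5384 - 735 = -6119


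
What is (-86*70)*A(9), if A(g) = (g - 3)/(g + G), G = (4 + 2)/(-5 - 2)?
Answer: -84280/19 ≈ -4435.8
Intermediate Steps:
G = -6/7 (G = 6/(-7) = 6*(-⅐) = -6/7 ≈ -0.85714)
A(g) = (-3 + g)/(-6/7 + g) (A(g) = (g - 3)/(g - 6/7) = (-3 + g)/(-6/7 + g))
(-86*70)*A(9) = (-86*70)*(7*(-3 + 9)/(-6 + 7*9)) = -42140*6/(-6 + 63) = -42140*6/57 = -6020*14/19 = -84280/19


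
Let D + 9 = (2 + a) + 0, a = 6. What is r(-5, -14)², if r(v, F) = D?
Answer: 1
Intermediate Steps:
D = -1 (D = -9 + ((2 + 6) + 0) = -9 + (8 + 0) = -9 + 8 = -1)
r(v, F) = -1
r(-5, -14)² = (-1)² = 1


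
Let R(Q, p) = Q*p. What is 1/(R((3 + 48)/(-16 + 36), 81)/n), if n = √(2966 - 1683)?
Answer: 20*√1283/4131 ≈ 0.17342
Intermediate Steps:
n = √1283 ≈ 35.819
1/(R((3 + 48)/(-16 + 36), 81)/n) = 1/((((3 + 48)/(-16 + 36))*81)/(√1283)) = 1/(((51/20)*81)*(√1283/1283)) = 1/(4131*(√1283/1283)/20) = 1/(4131*√1283/25660) = 20*√1283/4131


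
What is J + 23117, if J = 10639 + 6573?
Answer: 40329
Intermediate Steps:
J = 17212
J + 23117 = 17212 + 23117 = 40329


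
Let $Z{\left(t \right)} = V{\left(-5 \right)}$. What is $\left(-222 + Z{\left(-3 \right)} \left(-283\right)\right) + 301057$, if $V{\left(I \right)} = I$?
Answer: $302250$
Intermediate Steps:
$Z{\left(t \right)} = -5$
$\left(-222 + Z{\left(-3 \right)} \left(-283\right)\right) + 301057 = \left(-222 - -1415\right) + 301057 = \left(-222 + 1415\right) + 301057 = 1193 + 301057 = 302250$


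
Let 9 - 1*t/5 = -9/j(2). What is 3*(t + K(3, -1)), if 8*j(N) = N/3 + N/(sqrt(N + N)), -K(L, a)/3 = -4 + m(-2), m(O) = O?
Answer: 837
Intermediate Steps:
K(L, a) = 18 (K(L, a) = -3*(-4 - 2) = -3*(-6) = 18)
j(N) = N/24 + sqrt(2)*sqrt(N)/16 (j(N) = (N/3 + N/(sqrt(N + N)))/8 = (N*(1/3) + N/(sqrt(2*N)))/8 = (N/3 + N/((sqrt(2)*sqrt(N))))/8 = (N/3 + N*(sqrt(2)/(2*sqrt(N))))/8 = (N/3 + sqrt(2)*sqrt(N)/2)/8 = N/24 + sqrt(2)*sqrt(N)/16)
t = 261 (t = 45 - (-45)/((1/24)*2 + sqrt(2)*sqrt(2)/16) = 45 - (-45)/(1/12 + 1/8) = 45 - (-45)/5/24 = 45 - (-45)*24/5 = 45 - 5*(-216/5) = 45 + 216 = 261)
3*(t + K(3, -1)) = 3*(261 + 18) = 3*279 = 837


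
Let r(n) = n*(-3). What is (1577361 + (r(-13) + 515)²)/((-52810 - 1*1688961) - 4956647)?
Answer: -1884277/6698418 ≈ -0.28130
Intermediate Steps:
r(n) = -3*n
(1577361 + (r(-13) + 515)²)/((-52810 - 1*1688961) - 4956647) = (1577361 + (-3*(-13) + 515)²)/((-52810 - 1*1688961) - 4956647) = (1577361 + (39 + 515)²)/((-52810 - 1688961) - 4956647) = (1577361 + 554²)/(-1741771 - 4956647) = (1577361 + 306916)/(-6698418) = 1884277*(-1/6698418) = -1884277/6698418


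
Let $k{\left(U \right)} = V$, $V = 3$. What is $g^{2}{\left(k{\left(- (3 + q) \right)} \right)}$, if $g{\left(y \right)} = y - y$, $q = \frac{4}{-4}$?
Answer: $0$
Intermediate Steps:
$q = -1$ ($q = 4 \left(- \frac{1}{4}\right) = -1$)
$k{\left(U \right)} = 3$
$g{\left(y \right)} = 0$
$g^{2}{\left(k{\left(- (3 + q) \right)} \right)} = 0^{2} = 0$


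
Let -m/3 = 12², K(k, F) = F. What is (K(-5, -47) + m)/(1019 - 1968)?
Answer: 479/949 ≈ 0.50474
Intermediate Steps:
m = -432 (m = -3*12² = -3*144 = -432)
(K(-5, -47) + m)/(1019 - 1968) = (-47 - 432)/(1019 - 1968) = -479/(-949) = -479*(-1/949) = 479/949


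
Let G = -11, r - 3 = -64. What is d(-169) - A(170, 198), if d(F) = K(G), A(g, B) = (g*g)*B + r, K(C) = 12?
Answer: -5722127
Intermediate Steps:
r = -61 (r = 3 - 64 = -61)
A(g, B) = -61 + B*g² (A(g, B) = (g*g)*B - 61 = g²*B - 61 = B*g² - 61 = -61 + B*g²)
d(F) = 12
d(-169) - A(170, 198) = 12 - (-61 + 198*170²) = 12 - (-61 + 198*28900) = 12 - (-61 + 5722200) = 12 - 1*5722139 = 12 - 5722139 = -5722127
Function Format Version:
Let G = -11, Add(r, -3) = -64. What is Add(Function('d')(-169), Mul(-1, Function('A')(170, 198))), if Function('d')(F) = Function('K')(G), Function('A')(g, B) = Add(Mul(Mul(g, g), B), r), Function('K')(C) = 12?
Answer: -5722127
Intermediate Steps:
r = -61 (r = Add(3, -64) = -61)
Function('A')(g, B) = Add(-61, Mul(B, Pow(g, 2))) (Function('A')(g, B) = Add(Mul(Mul(g, g), B), -61) = Add(Mul(Pow(g, 2), B), -61) = Add(Mul(B, Pow(g, 2)), -61) = Add(-61, Mul(B, Pow(g, 2))))
Function('d')(F) = 12
Add(Function('d')(-169), Mul(-1, Function('A')(170, 198))) = Add(12, Mul(-1, Add(-61, Mul(198, Pow(170, 2))))) = Add(12, Mul(-1, Add(-61, Mul(198, 28900)))) = Add(12, Mul(-1, Add(-61, 5722200))) = Add(12, Mul(-1, 5722139)) = Add(12, -5722139) = -5722127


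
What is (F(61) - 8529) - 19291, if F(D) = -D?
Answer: -27881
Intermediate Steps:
(F(61) - 8529) - 19291 = (-1*61 - 8529) - 19291 = (-61 - 8529) - 19291 = -8590 - 19291 = -27881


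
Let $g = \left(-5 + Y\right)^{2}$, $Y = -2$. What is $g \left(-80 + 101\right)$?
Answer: $1029$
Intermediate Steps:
$g = 49$ ($g = \left(-5 - 2\right)^{2} = \left(-7\right)^{2} = 49$)
$g \left(-80 + 101\right) = 49 \left(-80 + 101\right) = 49 \cdot 21 = 1029$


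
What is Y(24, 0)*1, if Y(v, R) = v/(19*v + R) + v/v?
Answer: 20/19 ≈ 1.0526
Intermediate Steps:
Y(v, R) = 1 + v/(R + 19*v) (Y(v, R) = v/(R + 19*v) + 1 = 1 + v/(R + 19*v))
Y(24, 0)*1 = ((0 + 20*24)/(0 + 19*24))*1 = ((0 + 480)/(0 + 456))*1 = (480/456)*1 = ((1/456)*480)*1 = (20/19)*1 = 20/19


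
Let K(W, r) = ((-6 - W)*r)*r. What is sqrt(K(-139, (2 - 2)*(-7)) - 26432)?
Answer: 8*I*sqrt(413) ≈ 162.58*I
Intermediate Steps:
K(W, r) = r**2*(-6 - W) (K(W, r) = (r*(-6 - W))*r = r**2*(-6 - W))
sqrt(K(-139, (2 - 2)*(-7)) - 26432) = sqrt(((2 - 2)*(-7))**2*(-6 - 1*(-139)) - 26432) = sqrt((0*(-7))**2*(-6 + 139) - 26432) = sqrt(0**2*133 - 26432) = sqrt(0*133 - 26432) = sqrt(0 - 26432) = sqrt(-26432) = 8*I*sqrt(413)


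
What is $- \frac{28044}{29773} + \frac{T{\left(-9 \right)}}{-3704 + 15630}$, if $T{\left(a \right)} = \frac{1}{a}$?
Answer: $- \frac{158426551}{168192378} \approx -0.94194$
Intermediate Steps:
$- \frac{28044}{29773} + \frac{T{\left(-9 \right)}}{-3704 + 15630} = - \frac{28044}{29773} + \frac{1}{\left(-9\right) \left(-3704 + 15630\right)} = \left(-28044\right) \frac{1}{29773} - \frac{1}{9 \cdot 11926} = - \frac{1476}{1567} - \frac{1}{107334} = - \frac{158426551}{168192378}$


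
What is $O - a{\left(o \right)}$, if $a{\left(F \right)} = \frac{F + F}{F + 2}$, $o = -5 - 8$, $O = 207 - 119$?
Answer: $\frac{942}{11} \approx 85.636$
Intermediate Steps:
$O = 88$ ($O = 207 - 119 = 88$)
$o = -13$ ($o = -5 - 8 = -13$)
$a{\left(F \right)} = \frac{2 F}{2 + F}$
$O - a{\left(o \right)} = 88 - 2 \left(-13\right) \frac{1}{2 - 13} = 88 - 2 \left(-13\right) \frac{1}{-11} = 88 - 2 \left(-13\right) \left(- \frac{1}{11}\right) = 88 - \frac{26}{11} = \frac{942}{11}$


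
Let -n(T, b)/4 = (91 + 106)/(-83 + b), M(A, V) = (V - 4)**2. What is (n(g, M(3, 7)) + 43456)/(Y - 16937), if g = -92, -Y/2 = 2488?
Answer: -1608266/810781 ≈ -1.9836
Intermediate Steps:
Y = -4976 (Y = -2*2488 = -4976)
M(A, V) = (-4 + V)**2
n(T, b) = -788/(-83 + b) (n(T, b) = -4*(91 + 106)/(-83 + b) = -788/(-83 + b))
(n(g, M(3, 7)) + 43456)/(Y - 16937) = (-788/(-83 + (-4 + 7)**2) + 43456)/(-4976 - 16937) = (-788/(-83 + 3**2) + 43456)/(-21913) = (-788/(-83 + 9) + 43456)*(-1/21913) = (-788/(-74) + 43456)*(-1/21913) = (-788*(-1/74) + 43456)*(-1/21913) = (394/37 + 43456)*(-1/21913) = (1608266/37)*(-1/21913) = -1608266/810781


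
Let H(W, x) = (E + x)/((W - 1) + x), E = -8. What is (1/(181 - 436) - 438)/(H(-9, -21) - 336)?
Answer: 3462421/2648685 ≈ 1.3072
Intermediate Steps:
H(W, x) = (-8 + x)/(-1 + W + x) (H(W, x) = (-8 + x)/((W - 1) + x) = (-8 + x)/((-1 + W) + x) = (-8 + x)/(-1 + W + x))
(1/(181 - 436) - 438)/(H(-9, -21) - 336) = (1/(181 - 436) - 438)/((-8 - 21)/(-1 - 9 - 21) - 336) = (1/(-255) - 438)/(-29/(-31) - 336) = (-1/255 - 438)/(-1/31*(-29) - 336) = -111691/(255*(29/31 - 336)) = -111691/(255*(-10387/31)) = -111691/255*(-31/10387) = 3462421/2648685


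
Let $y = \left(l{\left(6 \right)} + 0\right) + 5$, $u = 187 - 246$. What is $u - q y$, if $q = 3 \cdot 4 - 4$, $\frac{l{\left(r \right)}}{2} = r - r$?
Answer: $-99$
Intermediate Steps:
$l{\left(r \right)} = 0$ ($l{\left(r \right)} = 2 \left(r - r\right) = 2 \cdot 0 = 0$)
$q = 8$ ($q = 12 - 4 = 8$)
$u = -59$
$y = 5$ ($y = \left(0 + 0\right) + 5 = 0 + 5 = 5$)
$u - q y = -59 - 8 \cdot 5 = -59 - 40 = -99$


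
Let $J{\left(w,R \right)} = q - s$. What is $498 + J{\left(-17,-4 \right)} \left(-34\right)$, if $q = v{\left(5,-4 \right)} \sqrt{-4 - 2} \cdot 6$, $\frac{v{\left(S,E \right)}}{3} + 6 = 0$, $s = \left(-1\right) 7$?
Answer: $260 + 3672 i \sqrt{6} \approx 260.0 + 8994.5 i$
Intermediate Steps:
$s = -7$
$v{\left(S,E \right)} = -18$ ($v{\left(S,E \right)} = -18 + 3 \cdot 0 = -18 + 0 = -18$)
$q = - 108 i \sqrt{6}$ ($q = - 18 \sqrt{-4 - 2} \cdot 6 = - 18 \sqrt{-6} \cdot 6 = - 18 i \sqrt{6} \cdot 6 = - 108 i \sqrt{6} \approx - 264.54 i$)
$J{\left(w,R \right)} = 7 - 108 i \sqrt{6}$ ($J{\left(w,R \right)} = - 108 i \sqrt{6} - -7 = - 108 i \sqrt{6} + 7 = 7 - 108 i \sqrt{6}$)
$498 + J{\left(-17,-4 \right)} \left(-34\right) = 498 + \left(7 - 108 i \sqrt{6}\right) \left(-34\right) = 498 - \left(238 - 3672 i \sqrt{6}\right) = 260 + 3672 i \sqrt{6}$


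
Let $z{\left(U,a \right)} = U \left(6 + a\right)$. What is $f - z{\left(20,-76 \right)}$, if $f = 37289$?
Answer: $38689$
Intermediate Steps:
$f - z{\left(20,-76 \right)} = 37289 - 20 \left(6 - 76\right) = 37289 - 20 \left(-70\right) = 37289 - -1400 = 37289 + 1400 = 38689$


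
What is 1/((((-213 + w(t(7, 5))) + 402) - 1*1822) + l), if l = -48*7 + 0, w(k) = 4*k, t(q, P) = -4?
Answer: -1/1985 ≈ -0.00050378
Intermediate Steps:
l = -336 (l = -336 + 0 = -336)
1/((((-213 + w(t(7, 5))) + 402) - 1*1822) + l) = 1/((((-213 + 4*(-4)) + 402) - 1*1822) - 336) = 1/((((-213 - 16) + 402) - 1822) - 336) = 1/(((-229 + 402) - 1822) - 336) = 1/((173 - 1822) - 336) = 1/(-1649 - 336) = 1/(-1985) = -1/1985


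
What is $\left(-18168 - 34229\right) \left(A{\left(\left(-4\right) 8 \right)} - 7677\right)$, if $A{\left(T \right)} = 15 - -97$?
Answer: $396383305$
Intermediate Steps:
$A{\left(T \right)} = 112$ ($A{\left(T \right)} = 15 + 97 = 112$)
$\left(-18168 - 34229\right) \left(A{\left(\left(-4\right) 8 \right)} - 7677\right) = \left(-18168 - 34229\right) \left(112 - 7677\right) = \left(-52397\right) \left(-7565\right) = 396383305$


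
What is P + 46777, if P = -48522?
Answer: -1745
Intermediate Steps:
P + 46777 = -48522 + 46777 = -1745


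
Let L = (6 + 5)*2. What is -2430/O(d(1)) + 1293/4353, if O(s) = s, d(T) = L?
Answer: -1758224/15961 ≈ -110.16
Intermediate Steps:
L = 22 (L = 11*2 = 22)
d(T) = 22
-2430/O(d(1)) + 1293/4353 = -2430/22 + 1293/4353 = -2430*1/22 + 1293*(1/4353) = -1215/11 + 431/1451 = -1758224/15961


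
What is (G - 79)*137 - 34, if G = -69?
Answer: -20310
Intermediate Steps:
(G - 79)*137 - 34 = (-69 - 79)*137 - 34 = -148*137 - 34 = -20276 - 34 = -20310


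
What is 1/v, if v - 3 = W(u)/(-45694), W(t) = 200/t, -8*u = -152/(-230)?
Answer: 434093/1325279 ≈ 0.32755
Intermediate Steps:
u = -19/230 (u = -(-19)/(-230) = -(-19)*(-1)/230 = -⅛*76/115 = -19/230 ≈ -0.082609)
v = 1325279/434093 (v = 3 + (200/(-19/230))/(-45694) = 3 + (200*(-230/19))*(-1/45694) = 3 - 46000/19*(-1/45694) = 3 + 23000/434093 = 1325279/434093 ≈ 3.0530)
1/v = 1/(1325279/434093) = 434093/1325279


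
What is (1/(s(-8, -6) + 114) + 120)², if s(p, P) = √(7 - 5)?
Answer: 1215854823619/84422018 - 779697*√2/42211009 ≈ 14402.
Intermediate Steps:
s(p, P) = √2
(1/(s(-8, -6) + 114) + 120)² = (1/(√2 + 114) + 120)² = (1/(114 + √2) + 120)² = (120 + 1/(114 + √2))²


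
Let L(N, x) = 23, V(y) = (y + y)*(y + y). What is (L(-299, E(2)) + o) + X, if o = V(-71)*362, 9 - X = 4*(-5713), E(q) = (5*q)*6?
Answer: 7322252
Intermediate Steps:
V(y) = 4*y² (V(y) = (2*y)*(2*y) = 4*y²)
E(q) = 30*q
X = 22861 (X = 9 - 4*(-5713) = 9 - 1*(-22852) = 9 + 22852 = 22861)
o = 7299368 (o = (4*(-71)²)*362 = (4*5041)*362 = 20164*362 = 7299368)
(L(-299, E(2)) + o) + X = (23 + 7299368) + 22861 = 7299391 + 22861 = 7322252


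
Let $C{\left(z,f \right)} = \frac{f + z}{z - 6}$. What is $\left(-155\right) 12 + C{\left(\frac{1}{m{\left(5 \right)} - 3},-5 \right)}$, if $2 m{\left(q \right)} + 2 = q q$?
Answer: $- \frac{185917}{100} \approx -1859.2$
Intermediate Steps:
$m{\left(q \right)} = -1 + \frac{q^{2}}{2}$ ($m{\left(q \right)} = -1 + \frac{q q}{2} = -1 + \frac{q^{2}}{2}$)
$C{\left(z,f \right)} = \frac{f + z}{-6 + z}$
$\left(-155\right) 12 + C{\left(\frac{1}{m{\left(5 \right)} - 3},-5 \right)} = \left(-155\right) 12 + \frac{-5 + \frac{1}{\left(-1 + \frac{5^{2}}{2}\right) - 3}}{-6 + \frac{1}{\left(-1 + \frac{5^{2}}{2}\right) - 3}} = -1860 + \frac{-5 + \frac{1}{\left(-1 + \frac{1}{2} \cdot 25\right) - 3}}{-6 + \frac{1}{\left(-1 + \frac{1}{2} \cdot 25\right) - 3}} = -1860 + \frac{-5 + \frac{1}{\left(-1 + \frac{25}{2}\right) - 3}}{-6 + \frac{1}{\left(-1 + \frac{25}{2}\right) - 3}} = -1860 + \frac{-5 + \frac{1}{\frac{23}{2} - 3}}{-6 + \frac{1}{\frac{23}{2} - 3}} = -1860 + \frac{-5 + \frac{1}{\frac{17}{2}}}{-6 + \frac{1}{\frac{17}{2}}} = -1860 + \frac{-5 + \frac{2}{17}}{-6 + \frac{2}{17}} = -1860 + \frac{1}{- \frac{100}{17}} \left(- \frac{83}{17}\right) = -1860 - - \frac{83}{100} = -1860 + \frac{83}{100} = - \frac{185917}{100}$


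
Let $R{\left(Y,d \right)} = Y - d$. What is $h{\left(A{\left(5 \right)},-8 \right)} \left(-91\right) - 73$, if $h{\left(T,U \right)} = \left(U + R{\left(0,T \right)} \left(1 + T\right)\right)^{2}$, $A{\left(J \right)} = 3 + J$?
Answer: $-582473$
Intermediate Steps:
$h{\left(T,U \right)} = \left(U - T \left(1 + T\right)\right)^{2}$ ($h{\left(T,U \right)} = \left(U + \left(0 - T\right) \left(1 + T\right)\right)^{2} = \left(U + - T \left(1 + T\right)\right)^{2} = \left(U - T \left(1 + T\right)\right)^{2}$)
$h{\left(A{\left(5 \right)},-8 \right)} \left(-91\right) - 73 = \left(-8 - \left(3 + 5\right) - \left(3 + 5\right)^{2}\right)^{2} \left(-91\right) - 73 = \left(-8 - 8 - 8^{2}\right)^{2} \left(-91\right) - 73 = \left(-8 - 8 - 64\right)^{2} \left(-91\right) - 73 = \left(-80\right)^{2} \left(-91\right) - 73 = 6400 \left(-91\right) - 73 = -582400 - 73 = -582473$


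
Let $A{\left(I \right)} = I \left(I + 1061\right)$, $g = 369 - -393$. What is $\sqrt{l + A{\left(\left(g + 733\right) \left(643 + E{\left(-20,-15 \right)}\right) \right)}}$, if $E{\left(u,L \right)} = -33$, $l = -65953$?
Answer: $\sqrt{832620315497} \approx 9.1248 \cdot 10^{5}$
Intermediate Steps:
$g = 762$ ($g = 369 + 393 = 762$)
$A{\left(I \right)} = I \left(1061 + I\right)$
$\sqrt{l + A{\left(\left(g + 733\right) \left(643 + E{\left(-20,-15 \right)}\right) \right)}} = \sqrt{-65953 + \left(762 + 733\right) \left(643 - 33\right) \left(1061 + \left(762 + 733\right) \left(643 - 33\right)\right)} = \sqrt{-65953 + 1495 \cdot 610 \left(1061 + 1495 \cdot 610\right)} = \sqrt{-65953 + 911950 \left(1061 + 911950\right)} = \sqrt{-65953 + 911950 \cdot 913011} = \sqrt{-65953 + 832620381450} = \sqrt{832620315497}$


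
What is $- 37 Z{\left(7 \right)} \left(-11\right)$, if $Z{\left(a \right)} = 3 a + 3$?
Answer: $9768$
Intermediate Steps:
$Z{\left(a \right)} = 3 + 3 a$
$- 37 Z{\left(7 \right)} \left(-11\right) = - 37 \left(3 + 3 \cdot 7\right) \left(-11\right) = - 37 \left(3 + 21\right) \left(-11\right) = \left(-37\right) 24 \left(-11\right) = \left(-888\right) \left(-11\right) = 9768$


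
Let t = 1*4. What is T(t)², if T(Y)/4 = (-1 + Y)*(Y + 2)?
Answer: 5184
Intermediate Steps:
t = 4
T(Y) = 4*(-1 + Y)*(2 + Y) (T(Y) = 4*((-1 + Y)*(Y + 2)) = 4*((-1 + Y)*(2 + Y)) = 4*(-1 + Y)*(2 + Y))
T(t)² = (-8 + 4*4 + 4*4²)² = (-8 + 16 + 4*16)² = (-8 + 16 + 64)² = 72² = 5184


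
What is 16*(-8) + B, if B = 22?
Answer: -106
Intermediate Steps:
16*(-8) + B = 16*(-8) + 22 = -128 + 22 = -106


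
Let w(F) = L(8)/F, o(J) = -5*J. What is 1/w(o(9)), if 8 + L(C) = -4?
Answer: 15/4 ≈ 3.7500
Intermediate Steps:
L(C) = -12 (L(C) = -8 - 4 = -12)
w(F) = -12/F
1/w(o(9)) = 1/(-12/((-5*9))) = 1/(-12/(-45)) = 1/(-12*(-1/45)) = 1/(4/15) = 15/4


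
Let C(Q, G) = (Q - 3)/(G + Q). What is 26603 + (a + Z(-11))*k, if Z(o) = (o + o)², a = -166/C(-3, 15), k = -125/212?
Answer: 1384459/53 ≈ 26122.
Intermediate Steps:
C(Q, G) = (-3 + Q)/(G + Q)
k = -125/212 (k = -125*1/212 = -125/212 ≈ -0.58962)
a = 332 (a = -166*(15 - 3)/(-3 - 3) = -166/(-6/12) = -166/((1/12)*(-6)) = -166/(-½) = -166*(-2) = 332)
Z(o) = 4*o² (Z(o) = (2*o)² = 4*o²)
26603 + (a + Z(-11))*k = 26603 + (332 + 4*(-11)²)*(-125/212) = 26603 + (332 + 4*121)*(-125/212) = 26603 + (332 + 484)*(-125/212) = 26603 + 816*(-125/212) = 26603 - 25500/53 = 1384459/53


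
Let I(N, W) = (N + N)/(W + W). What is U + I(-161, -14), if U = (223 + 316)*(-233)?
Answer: -251151/2 ≈ -1.2558e+5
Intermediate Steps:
U = -125587 (U = 539*(-233) = -125587)
I(N, W) = N/W (I(N, W) = (2*N)/((2*W)) = (2*N)*(1/(2*W)) = N/W)
U + I(-161, -14) = -125587 - 161/(-14) = -125587 - 161*(-1/14) = -125587 + 23/2 = -251151/2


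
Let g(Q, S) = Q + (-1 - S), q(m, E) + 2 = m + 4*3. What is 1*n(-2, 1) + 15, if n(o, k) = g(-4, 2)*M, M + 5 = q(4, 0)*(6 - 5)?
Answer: -48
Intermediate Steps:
q(m, E) = 10 + m (q(m, E) = -2 + (m + 4*3) = -2 + (m + 12) = -2 + (12 + m) = 10 + m)
g(Q, S) = -1 + Q - S
M = 9 (M = -5 + (10 + 4)*(6 - 5) = -5 + 14*1 = -5 + 14 = 9)
n(o, k) = -63 (n(o, k) = (-1 - 4 - 1*2)*9 = (-1 - 4 - 2)*9 = -7*9 = -63)
1*n(-2, 1) + 15 = 1*(-63) + 15 = -63 + 15 = -48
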